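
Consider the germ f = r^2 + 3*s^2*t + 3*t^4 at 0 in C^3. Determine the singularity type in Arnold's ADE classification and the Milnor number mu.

The Hessian of f at 0 is [[0, 0, 0], [0, 0, 0], [0, 0, 2]] with rank 1, so corank 2. A Groebner basis of the Jacobian ideal J(f) in C{s,t,r} is {s^3, s^2/4 + t^3, s*t, r}; counting standard monomials gives mu = 5. Corank 2; j^3 = 3*s^2*t has shape L^2 M (L != M), so D-series; mu = 5 gives D_5.

Type D_5, Milnor number mu = 5.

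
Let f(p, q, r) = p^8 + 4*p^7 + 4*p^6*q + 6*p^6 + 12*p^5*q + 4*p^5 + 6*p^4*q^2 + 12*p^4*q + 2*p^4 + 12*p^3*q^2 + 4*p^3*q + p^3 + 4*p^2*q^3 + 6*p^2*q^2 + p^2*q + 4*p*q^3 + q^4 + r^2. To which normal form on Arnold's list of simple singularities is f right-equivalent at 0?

The Hessian of f at 0 has rank 1. Corank 2; j^3 = p^2*(p + q) has shape L^2 M (L != M), so D-series; mu = 5 gives D_5.

D_{5}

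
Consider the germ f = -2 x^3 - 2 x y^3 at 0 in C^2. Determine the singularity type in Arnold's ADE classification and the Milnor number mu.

Type E_{7}, Milnor number mu = 7.

The Hessian of f at 0 is [[0, 0], [0, 0]] with rank 0, so corank 2. A Groebner basis of the Jacobian ideal J(f) in C{x,y} is {x^3, x*y^2, 3*x^2 + y^3}; counting standard monomials gives mu = 7. Corank 2; j^3 = -2*x^3 is a perfect cube, so E-series; the 4-jet and mu = 7 give E_7.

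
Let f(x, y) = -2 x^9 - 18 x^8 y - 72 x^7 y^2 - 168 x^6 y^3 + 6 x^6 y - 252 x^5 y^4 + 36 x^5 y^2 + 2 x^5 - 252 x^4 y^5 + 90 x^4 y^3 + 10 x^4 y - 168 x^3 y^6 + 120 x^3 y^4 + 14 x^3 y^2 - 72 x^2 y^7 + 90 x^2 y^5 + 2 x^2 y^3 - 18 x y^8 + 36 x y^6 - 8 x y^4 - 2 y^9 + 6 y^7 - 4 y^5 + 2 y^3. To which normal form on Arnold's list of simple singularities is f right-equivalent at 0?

E_8

The Hessian of f at 0 is [[0, 0], [0, 0]] with rank 0, so corank 2. A Groebner basis of the Jacobian ideal J(f) in C{x,y} is {x^4 + 2*y^2, x^3*y - y^2/2, x*y^2, y^3}; counting standard monomials gives mu = 8. Corank 2; j^3 = 2*y^3 is a perfect cube, so E-series; the 5-jet and mu = 8 give E_8.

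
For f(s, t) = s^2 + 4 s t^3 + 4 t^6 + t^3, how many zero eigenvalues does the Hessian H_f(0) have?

1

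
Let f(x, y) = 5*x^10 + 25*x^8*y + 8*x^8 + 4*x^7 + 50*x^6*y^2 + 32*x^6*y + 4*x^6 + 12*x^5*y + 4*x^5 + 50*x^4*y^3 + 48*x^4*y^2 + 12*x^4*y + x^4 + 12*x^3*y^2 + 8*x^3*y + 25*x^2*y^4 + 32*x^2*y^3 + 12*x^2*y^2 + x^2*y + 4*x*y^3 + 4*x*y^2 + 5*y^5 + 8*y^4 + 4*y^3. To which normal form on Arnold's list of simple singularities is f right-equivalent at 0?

D_6

The Hessian of f at 0 is [[0, 0], [0, 0]] with rank 0, so corank 2. A Groebner basis of the Jacobian ideal J(f) in C{x,y} is {x^3 + 216*x^2/475 + 484*x*y/475 + 104*y^2/475, x^2*y - 8*x^2/475 + 158*x*y/475 + 348*y^2/475, -46*x^2/475 + x*y^2 - 279*x*y/475 - 374*y^2/475, 48*x^2/475 + 479*x*y/950 + y^3 + 287*y^2/475}; counting standard monomials gives mu = 6. Corank 2; j^3 = y*(x + 2*y)^2 has shape L^2 M (L != M), so D-series; mu = 6 gives D_6.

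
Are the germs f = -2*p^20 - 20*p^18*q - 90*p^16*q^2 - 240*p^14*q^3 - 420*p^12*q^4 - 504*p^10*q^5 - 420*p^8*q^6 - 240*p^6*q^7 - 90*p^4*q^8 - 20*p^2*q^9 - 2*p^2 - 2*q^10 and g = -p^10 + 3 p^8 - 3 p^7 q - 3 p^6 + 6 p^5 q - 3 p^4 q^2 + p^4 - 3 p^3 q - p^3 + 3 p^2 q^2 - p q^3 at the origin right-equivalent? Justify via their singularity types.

No.

The Hessian of f at 0 is [[-4, 0], [0, 0]] with rank 1, so corank 1. A Groebner basis of the Jacobian ideal J(f) in C{p,q} is {q^9, p}; counting standard monomials gives mu = 9. Corank 1: A-series; mu = 9 gives A_9. The Hessian of g at 0 is [[0, 0], [0, 0]] with rank 0, so corank 2. A Groebner basis of the Jacobian ideal J(g) in C{p,q} is {3*p^2 + q^4 + q^3, p^3, p^2*q - p^2 - q^3/3, -2*p^2 + p*q^2 - 2*q^3/3}; counting standard monomials gives mu = 7. Corank 2; j^3 = -p^3 is a perfect cube, so E-series; the 4-jet and mu = 7 give E_7. f is A_9 but g is E_7, hence not right-equivalent.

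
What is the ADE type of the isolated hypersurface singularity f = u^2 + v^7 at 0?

A_{6}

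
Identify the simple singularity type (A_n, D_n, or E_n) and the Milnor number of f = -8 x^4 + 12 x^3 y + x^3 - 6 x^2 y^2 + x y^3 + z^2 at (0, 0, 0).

Type E_7, Milnor number mu = 7.

The Hessian of f at 0 is [[0, 0, 0], [0, 0, 0], [0, 0, 2]] with rank 1, so corank 2. A Groebner basis of the Jacobian ideal J(f) in C{x,y,z} is {3*x^2/4 + y^4 + y^3/4, x^3, x^2*y - x^2/4 - y^3/12, -x^2 + x*y^2 - y^3/3, z}; counting standard monomials gives mu = 7. Corank 2; j^3 = x^3 is a perfect cube, so E-series; the 4-jet and mu = 7 give E_7.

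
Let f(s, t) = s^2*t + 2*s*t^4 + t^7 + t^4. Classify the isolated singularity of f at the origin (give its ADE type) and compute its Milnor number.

Type D_{5}, Milnor number mu = 5.

The Hessian of f at 0 has rank 0. Corank 2; j^3 = s^2*t has shape L^2 M (L != M), so D-series; mu = 5 gives D_5.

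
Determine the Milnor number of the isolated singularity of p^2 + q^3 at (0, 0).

2

The Hessian of f at 0 has rank 1. Corank 1: A-series; mu = 2 gives A_2.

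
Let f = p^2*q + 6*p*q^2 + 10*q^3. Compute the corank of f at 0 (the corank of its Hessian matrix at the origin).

The Hessian at 0 is [[0, 0], [0, 0]] of rank 0; hence corank 2.

2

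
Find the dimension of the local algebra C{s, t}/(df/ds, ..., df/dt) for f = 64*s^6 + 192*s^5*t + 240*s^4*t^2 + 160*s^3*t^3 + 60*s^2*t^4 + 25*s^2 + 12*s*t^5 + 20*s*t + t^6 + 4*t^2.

5

The Hessian of f at 0 is [[50, 20], [20, 8]] with rank 1, so corank 1. A Groebner basis of the Jacobian ideal J(f) in C{s,t} is {t^5, s + 2*t/5}; counting standard monomials gives mu = 5. Corank 1: A-series; mu = 5 gives A_5.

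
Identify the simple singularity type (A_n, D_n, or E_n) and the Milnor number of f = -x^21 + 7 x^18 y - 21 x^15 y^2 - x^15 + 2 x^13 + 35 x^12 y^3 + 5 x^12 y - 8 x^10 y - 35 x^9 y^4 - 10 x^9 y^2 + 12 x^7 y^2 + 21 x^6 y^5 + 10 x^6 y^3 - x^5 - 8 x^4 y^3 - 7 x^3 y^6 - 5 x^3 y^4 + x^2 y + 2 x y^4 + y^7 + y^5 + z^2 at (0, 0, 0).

Type D_{6}, Milnor number mu = 6.

The Hessian of f at 0 has rank 1. Corank 2; j^3 = x^2*y has shape L^2 M (L != M), so D-series; mu = 6 gives D_6.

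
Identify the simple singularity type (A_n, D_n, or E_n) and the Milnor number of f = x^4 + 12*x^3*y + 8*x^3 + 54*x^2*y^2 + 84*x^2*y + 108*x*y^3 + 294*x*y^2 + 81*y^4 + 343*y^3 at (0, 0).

Type E6, Milnor number mu = 6.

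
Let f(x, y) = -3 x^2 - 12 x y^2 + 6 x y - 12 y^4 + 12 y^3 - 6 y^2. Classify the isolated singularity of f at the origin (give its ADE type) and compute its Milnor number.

The Hessian of f at 0 has rank 2. Corank 0: nondegenerate Morse point, so A_1.

Type A1, Milnor number mu = 1.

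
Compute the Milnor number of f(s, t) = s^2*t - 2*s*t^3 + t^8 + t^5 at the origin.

The Hessian of f at 0 has rank 0. Corank 2; j^3 = s^2*t has shape L^2 M (L != M), so D-series; mu = 9 gives D_9.

9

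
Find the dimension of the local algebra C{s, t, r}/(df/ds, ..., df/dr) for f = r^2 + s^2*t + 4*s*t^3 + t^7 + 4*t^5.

8

The Hessian of f at 0 has rank 1. Corank 2; j^3 = s^2*t has shape L^2 M (L != M), so D-series; mu = 8 gives D_8.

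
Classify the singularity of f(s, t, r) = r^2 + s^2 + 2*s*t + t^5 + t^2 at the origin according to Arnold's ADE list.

The Hessian of f at 0 has rank 2. Corank 1: A-series; mu = 4 gives A_4.

A_4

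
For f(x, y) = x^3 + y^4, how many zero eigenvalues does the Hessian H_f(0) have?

The Hessian at 0 is [[0, 0], [0, 0]] of rank 0; hence corank 2.

2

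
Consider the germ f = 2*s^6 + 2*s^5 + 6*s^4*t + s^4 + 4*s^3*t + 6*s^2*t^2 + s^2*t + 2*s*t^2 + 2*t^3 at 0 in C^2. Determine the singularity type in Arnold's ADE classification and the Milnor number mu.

Type D_{4}, Milnor number mu = 4.

The Hessian of f at 0 has rank 0. Corank 2; j^3 = t*(s^2 + 2*s*t + 2*t^2) splits into three distinct lines over C (the quadratic factor has nonzero discriminant), so D_4.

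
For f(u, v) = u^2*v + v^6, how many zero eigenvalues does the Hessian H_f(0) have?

2

Hessian at 0 has rank 0.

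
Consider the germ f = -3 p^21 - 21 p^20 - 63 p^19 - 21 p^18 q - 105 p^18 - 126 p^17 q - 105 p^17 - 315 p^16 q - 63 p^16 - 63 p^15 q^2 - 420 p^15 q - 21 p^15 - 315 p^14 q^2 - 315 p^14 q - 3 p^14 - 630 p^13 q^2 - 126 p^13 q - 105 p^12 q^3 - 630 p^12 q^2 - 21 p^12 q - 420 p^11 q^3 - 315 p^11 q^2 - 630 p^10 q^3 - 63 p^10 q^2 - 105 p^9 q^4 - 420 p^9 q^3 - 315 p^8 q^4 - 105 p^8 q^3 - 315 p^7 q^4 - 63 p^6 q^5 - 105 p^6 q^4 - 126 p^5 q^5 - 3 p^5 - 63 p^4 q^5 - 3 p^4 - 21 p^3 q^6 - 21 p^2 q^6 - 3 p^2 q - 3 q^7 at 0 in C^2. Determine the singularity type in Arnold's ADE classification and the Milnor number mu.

Type D8, Milnor number mu = 8.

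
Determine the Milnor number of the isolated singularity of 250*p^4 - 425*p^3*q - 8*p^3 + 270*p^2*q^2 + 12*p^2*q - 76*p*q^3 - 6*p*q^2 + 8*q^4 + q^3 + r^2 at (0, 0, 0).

7

The Hessian of f at 0 has rank 1. Corank 2; j^3 = -(2*p - q)^3 is a perfect cube, so E-series; the 4-jet and mu = 7 give E_7.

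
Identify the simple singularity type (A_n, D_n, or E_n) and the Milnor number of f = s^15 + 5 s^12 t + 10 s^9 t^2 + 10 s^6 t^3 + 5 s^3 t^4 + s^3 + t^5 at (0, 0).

Type E_{8}, Milnor number mu = 8.

The Hessian of f at 0 is [[0, 0], [0, 0]] with rank 0, so corank 2. A Groebner basis of the Jacobian ideal J(f) in C{s,t} is {t^4, s^2}; counting standard monomials gives mu = 8. Corank 2; j^3 = s^3 is a perfect cube, so E-series; the 5-jet and mu = 8 give E_8.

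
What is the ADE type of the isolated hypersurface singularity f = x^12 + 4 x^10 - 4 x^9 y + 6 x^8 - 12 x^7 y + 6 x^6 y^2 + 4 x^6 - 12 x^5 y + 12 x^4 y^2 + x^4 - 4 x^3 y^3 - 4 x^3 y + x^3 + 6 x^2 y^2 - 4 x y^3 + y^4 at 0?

E_{6}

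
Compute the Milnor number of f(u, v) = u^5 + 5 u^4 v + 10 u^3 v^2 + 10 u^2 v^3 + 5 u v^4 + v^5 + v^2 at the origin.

The Hessian of f at 0 is [[0, 0], [0, 2]] with rank 1, so corank 1. A Groebner basis of the Jacobian ideal J(f) in C{u,v} is {u^4, v}; counting standard monomials gives mu = 4. Corank 1: A-series; mu = 4 gives A_4.

4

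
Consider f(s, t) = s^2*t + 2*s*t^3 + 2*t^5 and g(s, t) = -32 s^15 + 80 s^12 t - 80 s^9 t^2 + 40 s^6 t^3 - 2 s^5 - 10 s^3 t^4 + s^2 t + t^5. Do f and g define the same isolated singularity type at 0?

Yes.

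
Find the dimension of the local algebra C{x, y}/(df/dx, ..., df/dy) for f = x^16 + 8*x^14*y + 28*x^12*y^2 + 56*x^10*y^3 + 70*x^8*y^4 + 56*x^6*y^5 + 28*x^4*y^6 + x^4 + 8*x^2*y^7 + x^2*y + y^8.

9

The Hessian of f at 0 is [[0, 0], [0, 0]] with rank 0, so corank 2. A Groebner basis of the Jacobian ideal J(f) in C{x,y} is {x^2/8 + y^7, x^3, x*y}; counting standard monomials gives mu = 9. Corank 2; j^3 = x^2*y has shape L^2 M (L != M), so D-series; mu = 9 gives D_9.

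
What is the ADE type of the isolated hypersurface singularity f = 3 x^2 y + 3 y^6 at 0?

The Hessian of f at 0 has rank 0. Corank 2; j^3 = 3*x^2*y has shape L^2 M (L != M), so D-series; mu = 7 gives D_7.

D_7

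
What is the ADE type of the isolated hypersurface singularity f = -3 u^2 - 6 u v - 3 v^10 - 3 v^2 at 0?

A9

The Hessian of f at 0 has rank 1. Corank 1: A-series; mu = 9 gives A_9.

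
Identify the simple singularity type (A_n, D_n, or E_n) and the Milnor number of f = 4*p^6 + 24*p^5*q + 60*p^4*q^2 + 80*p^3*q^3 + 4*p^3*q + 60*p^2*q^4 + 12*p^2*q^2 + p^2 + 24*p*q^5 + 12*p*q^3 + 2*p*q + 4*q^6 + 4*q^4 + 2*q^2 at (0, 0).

Type A_{1}, Milnor number mu = 1.

The Hessian of f at 0 is [[2, 2], [2, 4]] with rank 2, so corank 0. A Groebner basis of the Jacobian ideal J(f) in C{p,q} is {p, q}; counting standard monomials gives mu = 1. Corank 0: nondegenerate Morse point, so A_1.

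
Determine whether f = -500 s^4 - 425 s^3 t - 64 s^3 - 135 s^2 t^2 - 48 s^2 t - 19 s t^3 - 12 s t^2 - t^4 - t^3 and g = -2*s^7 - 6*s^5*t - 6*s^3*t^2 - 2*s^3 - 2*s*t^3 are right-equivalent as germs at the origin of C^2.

The Hessian of f at 0 has rank 0. Corank 2; j^3 = -(4*s + t)^3 is a perfect cube, so E-series; the 4-jet and mu = 7 give E_7. The Hessian of g at 0 has rank 0. Corank 2; j^3 = -2*s^3 is a perfect cube, so E-series; the 4-jet and mu = 7 give E_7. Both have type E_7, hence right-equivalent.

Yes.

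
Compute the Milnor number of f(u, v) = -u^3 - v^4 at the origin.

6

The Hessian of f at 0 has rank 0. Corank 2; j^3 = -u^3 is a perfect cube, so E-series; the 4-jet and mu = 6 give E_6.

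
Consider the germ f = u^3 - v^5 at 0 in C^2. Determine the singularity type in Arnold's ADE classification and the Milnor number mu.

Type E8, Milnor number mu = 8.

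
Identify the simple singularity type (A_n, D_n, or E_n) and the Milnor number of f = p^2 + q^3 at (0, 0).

Type A_{2}, Milnor number mu = 2.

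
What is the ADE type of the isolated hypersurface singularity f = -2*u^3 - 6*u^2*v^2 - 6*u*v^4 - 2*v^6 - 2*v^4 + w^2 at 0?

The Hessian of f at 0 has rank 1. Corank 2; j^3 = -2*u^3 is a perfect cube, so E-series; the 4-jet and mu = 6 give E_6.

E_{6}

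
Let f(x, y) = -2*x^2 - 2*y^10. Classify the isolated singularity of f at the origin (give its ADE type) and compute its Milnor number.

Type A_{9}, Milnor number mu = 9.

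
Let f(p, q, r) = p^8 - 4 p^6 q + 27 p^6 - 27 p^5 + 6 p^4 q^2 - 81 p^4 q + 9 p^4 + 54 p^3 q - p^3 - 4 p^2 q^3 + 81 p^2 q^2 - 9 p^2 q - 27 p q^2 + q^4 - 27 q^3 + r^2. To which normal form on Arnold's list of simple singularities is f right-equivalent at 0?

The Hessian of f at 0 is [[0, 0, 0], [0, 0, 0], [0, 0, 2]] with rank 1, so corank 2. A Groebner basis of the Jacobian ideal J(f) in C{p,q,r} is {p^3 - p^2/2 - 3*p*q - 9*q^2/2, p^2*q + p^2/9 + 2*p*q/3 + q^2, -p^2/54 + p*q^2 - p*q/9 - q^2/6, q^3, r}; counting standard monomials gives mu = 6. Corank 2; j^3 = -(p + 3*q)^3 is a perfect cube, so E-series; the 4-jet and mu = 6 give E_6.

E_{6}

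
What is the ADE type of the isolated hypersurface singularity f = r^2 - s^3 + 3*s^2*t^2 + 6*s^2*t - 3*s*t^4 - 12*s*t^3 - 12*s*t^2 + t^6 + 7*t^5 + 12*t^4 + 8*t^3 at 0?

E_{8}

The Hessian of f at 0 has rank 1. Corank 2; j^3 = -(s - 2*t)^3 is a perfect cube, so E-series; the 5-jet and mu = 8 give E_8.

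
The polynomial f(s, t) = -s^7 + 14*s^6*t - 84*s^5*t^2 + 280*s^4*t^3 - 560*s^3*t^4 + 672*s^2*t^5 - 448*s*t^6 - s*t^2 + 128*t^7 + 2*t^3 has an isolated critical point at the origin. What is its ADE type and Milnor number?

The Hessian of f at 0 has rank 0. Corank 2; j^3 = -t^2*(s - 2*t) has shape L^2 M (L != M), so D-series; mu = 8 gives D_8.

Type D_8, Milnor number mu = 8.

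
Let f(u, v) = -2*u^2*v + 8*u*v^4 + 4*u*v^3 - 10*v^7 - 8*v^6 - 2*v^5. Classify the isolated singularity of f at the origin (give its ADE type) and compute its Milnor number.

Type D_8, Milnor number mu = 8.

The Hessian of f at 0 is [[0, 0], [0, 0]] with rank 0, so corank 2. A Groebner basis of the Jacobian ideal J(f) in C{u,v} is {2*u^2/3 + u*v^3 - 11*u*v^2/6 + 7*u*v/12 - 7*v^3/12, -u*v/2 + v^4 + v^3/2, u^3 + u^2/3 - 2*u*v^2/3 + u*v/6 - v^3/6, u^2*v + 4*u^2/3 - 19*u*v^2/6 + 11*u*v/12 - 11*v^3/12}; counting standard monomials gives mu = 8. Corank 2; j^3 = -2*u^2*v has shape L^2 M (L != M), so D-series; mu = 8 gives D_8.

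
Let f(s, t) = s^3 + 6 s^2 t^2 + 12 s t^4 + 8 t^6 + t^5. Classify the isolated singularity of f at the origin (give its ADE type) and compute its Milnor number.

Type E_{8}, Milnor number mu = 8.

The Hessian of f at 0 has rank 0. Corank 2; j^3 = s^3 is a perfect cube, so E-series; the 5-jet and mu = 8 give E_8.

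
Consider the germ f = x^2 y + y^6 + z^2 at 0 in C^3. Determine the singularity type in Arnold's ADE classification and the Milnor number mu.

Type D_{7}, Milnor number mu = 7.

The Hessian of f at 0 is [[0, 0, 0], [0, 0, 0], [0, 0, 2]] with rank 1, so corank 2. A Groebner basis of the Jacobian ideal J(f) in C{x,y,z} is {x^2/6 + y^5, x^3, x*y, z}; counting standard monomials gives mu = 7. Corank 2; j^3 = x^2*y has shape L^2 M (L != M), so D-series; mu = 7 gives D_7.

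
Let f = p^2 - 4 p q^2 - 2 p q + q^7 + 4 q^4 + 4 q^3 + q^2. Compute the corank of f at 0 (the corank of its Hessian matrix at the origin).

Hessian at 0 has rank 1.

1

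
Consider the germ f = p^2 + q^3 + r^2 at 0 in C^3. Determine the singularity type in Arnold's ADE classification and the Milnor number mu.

Type A2, Milnor number mu = 2.

The Hessian of f at 0 is [[2, 0, 0], [0, 0, 0], [0, 0, 2]] with rank 2, so corank 1. A Groebner basis of the Jacobian ideal J(f) in C{p,q,r} is {q^2, p, r}; counting standard monomials gives mu = 2. Corank 1: A-series; mu = 2 gives A_2.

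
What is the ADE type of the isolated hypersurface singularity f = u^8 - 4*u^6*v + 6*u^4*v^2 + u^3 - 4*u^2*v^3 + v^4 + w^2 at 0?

The Hessian of f at 0 has rank 1. Corank 2; j^3 = u^3 is a perfect cube, so E-series; the 4-jet and mu = 6 give E_6.

E_{6}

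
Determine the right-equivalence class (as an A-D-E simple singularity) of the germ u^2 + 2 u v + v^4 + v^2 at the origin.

A3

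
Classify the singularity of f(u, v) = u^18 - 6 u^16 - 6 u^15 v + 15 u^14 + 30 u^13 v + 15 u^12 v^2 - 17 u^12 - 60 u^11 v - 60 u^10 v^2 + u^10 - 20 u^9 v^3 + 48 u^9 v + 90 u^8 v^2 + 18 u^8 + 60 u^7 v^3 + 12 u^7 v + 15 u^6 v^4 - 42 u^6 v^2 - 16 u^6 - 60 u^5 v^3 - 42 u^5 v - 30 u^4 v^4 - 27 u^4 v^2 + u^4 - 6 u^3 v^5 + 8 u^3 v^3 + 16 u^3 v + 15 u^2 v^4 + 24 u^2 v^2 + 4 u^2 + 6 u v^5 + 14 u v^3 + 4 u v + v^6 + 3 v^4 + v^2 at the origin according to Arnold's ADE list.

A3

The Hessian of f at 0 is [[8, 4], [4, 2]] with rank 1, so corank 1. A Groebner basis of the Jacobian ideal J(f) in C{u,v} is {v^3, u + v/2}; counting standard monomials gives mu = 3. Corank 1: A-series; mu = 3 gives A_3.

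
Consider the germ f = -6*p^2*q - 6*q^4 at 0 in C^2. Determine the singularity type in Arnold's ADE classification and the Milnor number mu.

Type D_5, Milnor number mu = 5.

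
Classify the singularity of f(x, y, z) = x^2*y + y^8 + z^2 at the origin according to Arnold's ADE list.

D9

The Hessian of f at 0 has rank 1. Corank 2; j^3 = x^2*y has shape L^2 M (L != M), so D-series; mu = 9 gives D_9.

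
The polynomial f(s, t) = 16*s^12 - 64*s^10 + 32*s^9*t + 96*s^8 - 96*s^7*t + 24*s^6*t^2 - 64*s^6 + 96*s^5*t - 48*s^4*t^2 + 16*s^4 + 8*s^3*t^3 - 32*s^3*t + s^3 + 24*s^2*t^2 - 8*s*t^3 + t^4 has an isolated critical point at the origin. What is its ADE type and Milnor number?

Type E6, Milnor number mu = 6.

The Hessian of f at 0 has rank 0. Corank 2; j^3 = s^3 is a perfect cube, so E-series; the 4-jet and mu = 6 give E_6.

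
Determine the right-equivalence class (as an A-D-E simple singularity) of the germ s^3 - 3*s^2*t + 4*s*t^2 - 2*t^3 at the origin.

The Hessian of f at 0 has rank 0. Corank 2; j^3 = (s - t)*(s^2 - 2*s*t + 2*t^2) splits into three distinct lines over C (the quadratic factor has nonzero discriminant), so D_4.

D4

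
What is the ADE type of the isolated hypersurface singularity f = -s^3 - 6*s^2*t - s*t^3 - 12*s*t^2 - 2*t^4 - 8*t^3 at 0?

The Hessian of f at 0 has rank 0. Corank 2; j^3 = -(s + 2*t)^3 is a perfect cube, so E-series; the 4-jet and mu = 7 give E_7.

E_{7}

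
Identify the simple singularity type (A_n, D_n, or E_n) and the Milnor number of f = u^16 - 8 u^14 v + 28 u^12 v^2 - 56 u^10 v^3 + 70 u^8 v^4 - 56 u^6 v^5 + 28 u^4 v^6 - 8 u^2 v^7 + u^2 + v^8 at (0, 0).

Type A7, Milnor number mu = 7.

The Hessian of f at 0 has rank 1. Corank 1: A-series; mu = 7 gives A_7.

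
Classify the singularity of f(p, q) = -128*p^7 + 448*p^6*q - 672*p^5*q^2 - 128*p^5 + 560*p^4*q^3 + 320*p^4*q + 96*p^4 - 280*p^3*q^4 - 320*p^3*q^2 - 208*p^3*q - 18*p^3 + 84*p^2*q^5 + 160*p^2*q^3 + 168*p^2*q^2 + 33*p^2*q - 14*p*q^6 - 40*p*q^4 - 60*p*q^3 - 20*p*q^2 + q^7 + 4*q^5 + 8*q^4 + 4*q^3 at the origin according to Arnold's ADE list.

D8

The Hessian of f at 0 has rank 0. Corank 2; j^3 = -(2*p - q)*(3*p - 2*q)^2 has shape L^2 M (L != M), so D-series; mu = 8 gives D_8.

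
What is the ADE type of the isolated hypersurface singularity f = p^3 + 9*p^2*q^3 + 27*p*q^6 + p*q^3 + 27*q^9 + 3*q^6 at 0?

The Hessian of f at 0 has rank 0. Corank 2; j^3 = p^3 is a perfect cube, so E-series; the 4-jet and mu = 7 give E_7.

E_{7}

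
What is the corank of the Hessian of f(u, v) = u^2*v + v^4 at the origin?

2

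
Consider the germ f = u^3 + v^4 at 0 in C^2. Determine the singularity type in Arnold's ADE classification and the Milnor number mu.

Type E6, Milnor number mu = 6.

The Hessian of f at 0 has rank 0. Corank 2; j^3 = u^3 is a perfect cube, so E-series; the 4-jet and mu = 6 give E_6.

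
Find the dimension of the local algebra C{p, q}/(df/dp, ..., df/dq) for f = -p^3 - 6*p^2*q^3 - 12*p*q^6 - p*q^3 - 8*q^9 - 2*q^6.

7

The Hessian of f at 0 has rank 0. Corank 2; j^3 = -p^3 is a perfect cube, so E-series; the 4-jet and mu = 7 give E_7.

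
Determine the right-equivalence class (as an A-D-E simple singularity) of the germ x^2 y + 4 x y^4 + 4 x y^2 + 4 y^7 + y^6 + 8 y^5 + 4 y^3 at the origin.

The Hessian of f at 0 is [[0, 0], [0, 0]] with rank 0, so corank 2. A Groebner basis of the Jacobian ideal J(f) in C{x,y} is {x*y/2 + y^4 + y^2, x^3 - 4*x^2 - 16*x*y + 8*y^3 - 16*y^2, x^2*y + 4*x^2/3 + 16*x*y/3 - 4*y^3 + 16*y^2/3, -x^2/3 + x*y^2 - 4*x*y/3 + 2*y^3 - 4*y^2/3}; counting standard monomials gives mu = 7. Corank 2; j^3 = y*(x + 2*y)^2 has shape L^2 M (L != M), so D-series; mu = 7 gives D_7.

D_{7}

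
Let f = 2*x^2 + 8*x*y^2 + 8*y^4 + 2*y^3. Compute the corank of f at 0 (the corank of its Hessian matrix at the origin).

Hessian at 0 has rank 1.

1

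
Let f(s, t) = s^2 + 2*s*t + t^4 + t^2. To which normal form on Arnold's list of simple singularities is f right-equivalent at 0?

A_{3}

The Hessian of f at 0 is [[2, 2], [2, 2]] with rank 1, so corank 1. A Groebner basis of the Jacobian ideal J(f) in C{s,t} is {t^3, s + t}; counting standard monomials gives mu = 3. Corank 1: A-series; mu = 3 gives A_3.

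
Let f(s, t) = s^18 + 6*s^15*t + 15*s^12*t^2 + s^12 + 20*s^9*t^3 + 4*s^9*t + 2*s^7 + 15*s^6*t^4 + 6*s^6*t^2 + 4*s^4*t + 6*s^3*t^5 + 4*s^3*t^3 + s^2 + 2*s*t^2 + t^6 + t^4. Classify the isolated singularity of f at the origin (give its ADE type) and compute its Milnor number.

Type A_5, Milnor number mu = 5.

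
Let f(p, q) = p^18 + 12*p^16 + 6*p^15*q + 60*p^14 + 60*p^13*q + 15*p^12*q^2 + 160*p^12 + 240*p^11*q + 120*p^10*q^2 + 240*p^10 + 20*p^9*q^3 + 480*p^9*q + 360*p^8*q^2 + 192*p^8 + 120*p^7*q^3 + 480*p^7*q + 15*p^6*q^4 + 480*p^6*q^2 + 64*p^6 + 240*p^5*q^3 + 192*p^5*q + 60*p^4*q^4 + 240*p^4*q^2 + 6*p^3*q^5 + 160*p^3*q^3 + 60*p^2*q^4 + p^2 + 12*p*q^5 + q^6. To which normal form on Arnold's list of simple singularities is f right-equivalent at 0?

A_{5}

The Hessian of f at 0 has rank 1. Corank 1: A-series; mu = 5 gives A_5.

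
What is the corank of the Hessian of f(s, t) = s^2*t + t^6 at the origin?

2

Hessian at 0 has rank 0.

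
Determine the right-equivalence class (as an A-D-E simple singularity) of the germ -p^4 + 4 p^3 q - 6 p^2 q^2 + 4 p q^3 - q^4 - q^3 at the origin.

E6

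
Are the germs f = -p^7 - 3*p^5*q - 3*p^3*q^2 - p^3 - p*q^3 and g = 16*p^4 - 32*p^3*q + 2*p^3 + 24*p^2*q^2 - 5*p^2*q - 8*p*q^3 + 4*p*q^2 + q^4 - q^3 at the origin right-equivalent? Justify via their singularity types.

No.

The Hessian of f at 0 is [[0, 0], [0, 0]] with rank 0, so corank 2. A Groebner basis of the Jacobian ideal J(f) in C{p,q} is {p^3, p*q^2, 3*p^2 + q^3}; counting standard monomials gives mu = 7. Corank 2; j^3 = -p^3 is a perfect cube, so E-series; the 4-jet and mu = 7 give E_7. The Hessian of g at 0 is [[0, 0], [0, 0]] with rank 0, so corank 2. A Groebner basis of the Jacobian ideal J(g) in C{p,q} is {p*q^2 - p*q/8 + q^2/8, -p*q/8 + q^3 + q^2/8, p^2 - 3*p*q/2 + q^2/2}; counting standard monomials gives mu = 5. Corank 2; j^3 = (p - q)^2*(2*p - q) has shape L^2 M (L != M), so D-series; mu = 5 gives D_5. f is E_7 but g is D_5, hence not right-equivalent.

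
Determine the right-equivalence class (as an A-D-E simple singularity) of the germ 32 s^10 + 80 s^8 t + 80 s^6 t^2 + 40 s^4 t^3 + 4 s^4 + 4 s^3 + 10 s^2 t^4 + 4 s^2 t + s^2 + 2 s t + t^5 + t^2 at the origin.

The Hessian of f at 0 is [[2, 2], [2, 2]] with rank 1, so corank 1. A Groebner basis of the Jacobian ideal J(f) in C{s,t} is {s/8 + t^3 + t^2/4 + t/8, s^2 + s/2 + t/2, s*t - s/4 + t^2/2 - t/4}; counting standard monomials gives mu = 4. Corank 1: A-series; mu = 4 gives A_4.

A4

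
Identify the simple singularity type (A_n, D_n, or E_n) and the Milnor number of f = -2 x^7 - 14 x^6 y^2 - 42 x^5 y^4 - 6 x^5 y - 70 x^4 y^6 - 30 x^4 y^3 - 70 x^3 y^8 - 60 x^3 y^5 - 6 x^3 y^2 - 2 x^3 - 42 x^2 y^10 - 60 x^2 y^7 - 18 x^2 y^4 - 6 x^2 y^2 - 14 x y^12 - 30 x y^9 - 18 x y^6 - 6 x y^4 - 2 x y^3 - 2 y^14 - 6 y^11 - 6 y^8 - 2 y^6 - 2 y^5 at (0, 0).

The Hessian of f at 0 has rank 0. Corank 2; j^3 = -2*x^3 is a perfect cube, so E-series; the 4-jet and mu = 7 give E_7.

Type E_7, Milnor number mu = 7.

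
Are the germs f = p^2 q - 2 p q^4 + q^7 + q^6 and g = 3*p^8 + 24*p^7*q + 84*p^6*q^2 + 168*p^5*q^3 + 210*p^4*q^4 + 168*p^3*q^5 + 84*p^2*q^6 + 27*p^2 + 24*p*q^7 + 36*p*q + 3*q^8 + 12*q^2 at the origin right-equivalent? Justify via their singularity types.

No.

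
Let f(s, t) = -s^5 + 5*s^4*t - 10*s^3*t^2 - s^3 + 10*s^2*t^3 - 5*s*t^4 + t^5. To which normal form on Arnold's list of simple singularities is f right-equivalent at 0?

E_8

The Hessian of f at 0 is [[0, 0], [0, 0]] with rank 0, so corank 2. A Groebner basis of the Jacobian ideal J(f) in C{s,t} is {t^5, s*t^3 - t^4/4, s^2}; counting standard monomials gives mu = 8. Corank 2; j^3 = -s^3 is a perfect cube, so E-series; the 5-jet and mu = 8 give E_8.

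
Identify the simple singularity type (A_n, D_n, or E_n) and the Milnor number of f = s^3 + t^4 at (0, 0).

Type E_{6}, Milnor number mu = 6.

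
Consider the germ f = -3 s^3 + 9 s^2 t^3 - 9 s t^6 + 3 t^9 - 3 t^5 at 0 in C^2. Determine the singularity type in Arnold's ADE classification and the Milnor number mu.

Type E8, Milnor number mu = 8.

The Hessian of f at 0 has rank 0. Corank 2; j^3 = -3*s^3 is a perfect cube, so E-series; the 5-jet and mu = 8 give E_8.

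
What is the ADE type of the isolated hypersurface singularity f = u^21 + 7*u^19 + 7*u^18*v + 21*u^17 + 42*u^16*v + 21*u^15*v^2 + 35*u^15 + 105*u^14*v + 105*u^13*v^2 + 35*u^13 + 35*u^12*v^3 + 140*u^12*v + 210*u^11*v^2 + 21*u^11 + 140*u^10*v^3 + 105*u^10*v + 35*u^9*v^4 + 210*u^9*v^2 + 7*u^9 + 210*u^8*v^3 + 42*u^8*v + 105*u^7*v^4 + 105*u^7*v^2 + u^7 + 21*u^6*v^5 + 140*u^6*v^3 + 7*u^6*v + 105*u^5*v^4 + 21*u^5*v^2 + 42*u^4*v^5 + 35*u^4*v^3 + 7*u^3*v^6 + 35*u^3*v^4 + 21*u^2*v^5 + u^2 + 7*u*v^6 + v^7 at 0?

The Hessian of f at 0 has rank 1. Corank 1: A-series; mu = 6 gives A_6.

A_6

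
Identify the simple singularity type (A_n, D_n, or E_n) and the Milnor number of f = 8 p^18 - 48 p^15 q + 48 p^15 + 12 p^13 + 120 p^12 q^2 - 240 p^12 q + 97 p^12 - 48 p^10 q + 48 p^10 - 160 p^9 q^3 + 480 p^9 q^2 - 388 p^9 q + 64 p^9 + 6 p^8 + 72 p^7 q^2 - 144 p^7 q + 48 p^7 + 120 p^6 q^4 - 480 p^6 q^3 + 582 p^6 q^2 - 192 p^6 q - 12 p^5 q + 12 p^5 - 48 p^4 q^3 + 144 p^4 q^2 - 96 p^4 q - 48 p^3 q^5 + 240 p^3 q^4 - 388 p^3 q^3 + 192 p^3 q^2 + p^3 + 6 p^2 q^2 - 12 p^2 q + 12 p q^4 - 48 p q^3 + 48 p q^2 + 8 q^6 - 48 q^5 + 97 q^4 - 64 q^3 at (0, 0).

The Hessian of f at 0 is [[0, 0], [0, 0]] with rank 0, so corank 2. A Groebner basis of the Jacobian ideal J(f) in C{p,q} is {p^3 + 12*p^2 - 96*p*q + 192*q^2, p^2*q + 2*p^2 - 16*p*q + 32*q^2, p^2/4 + p*q^2 - 2*p*q + 4*q^2, q^3}; counting standard monomials gives mu = 6. Corank 2; j^3 = (p - 4*q)^3 is a perfect cube, so E-series; the 4-jet and mu = 6 give E_6.

Type E_{6}, Milnor number mu = 6.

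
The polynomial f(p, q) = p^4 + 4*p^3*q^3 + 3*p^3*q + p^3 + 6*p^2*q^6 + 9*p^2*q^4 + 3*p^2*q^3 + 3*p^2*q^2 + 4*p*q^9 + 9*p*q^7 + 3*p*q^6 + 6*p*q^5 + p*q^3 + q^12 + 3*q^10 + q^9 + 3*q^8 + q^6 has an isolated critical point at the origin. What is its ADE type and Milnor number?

The Hessian of f at 0 has rank 0. Corank 2; j^3 = p^3 is a perfect cube, so E-series; the 4-jet and mu = 7 give E_7.

Type E_{7}, Milnor number mu = 7.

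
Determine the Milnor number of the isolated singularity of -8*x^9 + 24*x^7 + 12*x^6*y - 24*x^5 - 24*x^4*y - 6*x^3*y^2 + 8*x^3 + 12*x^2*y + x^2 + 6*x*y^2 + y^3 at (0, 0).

The Hessian of f at 0 has rank 1. Corank 1: A-series; mu = 2 gives A_2.

2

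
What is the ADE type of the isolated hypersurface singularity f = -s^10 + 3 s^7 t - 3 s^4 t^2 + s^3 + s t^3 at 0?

The Hessian of f at 0 has rank 0. Corank 2; j^3 = s^3 is a perfect cube, so E-series; the 4-jet and mu = 7 give E_7.

E_{7}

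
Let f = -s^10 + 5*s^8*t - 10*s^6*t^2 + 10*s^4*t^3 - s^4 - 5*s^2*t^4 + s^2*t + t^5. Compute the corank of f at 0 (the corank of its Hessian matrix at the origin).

2

Hessian at 0 has rank 0.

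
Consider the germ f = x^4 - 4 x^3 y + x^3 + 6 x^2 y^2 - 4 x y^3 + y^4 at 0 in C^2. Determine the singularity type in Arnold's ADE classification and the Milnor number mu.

The Hessian of f at 0 is [[0, 0], [0, 0]] with rank 0, so corank 2. A Groebner basis of the Jacobian ideal J(f) in C{x,y} is {y^4, x*y^2 - y^3/3, x^2}; counting standard monomials gives mu = 6. Corank 2; j^3 = x^3 is a perfect cube, so E-series; the 4-jet and mu = 6 give E_6.

Type E_{6}, Milnor number mu = 6.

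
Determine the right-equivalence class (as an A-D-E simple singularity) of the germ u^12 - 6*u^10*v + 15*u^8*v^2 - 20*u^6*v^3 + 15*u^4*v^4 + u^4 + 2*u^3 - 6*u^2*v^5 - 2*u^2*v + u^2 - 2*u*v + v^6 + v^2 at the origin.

A_5

The Hessian of f at 0 has rank 1. Corank 1: A-series; mu = 5 gives A_5.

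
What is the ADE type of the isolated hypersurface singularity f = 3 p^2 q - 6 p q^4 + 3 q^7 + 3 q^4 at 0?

D_{5}

The Hessian of f at 0 has rank 0. Corank 2; j^3 = 3*p^2*q has shape L^2 M (L != M), so D-series; mu = 5 gives D_5.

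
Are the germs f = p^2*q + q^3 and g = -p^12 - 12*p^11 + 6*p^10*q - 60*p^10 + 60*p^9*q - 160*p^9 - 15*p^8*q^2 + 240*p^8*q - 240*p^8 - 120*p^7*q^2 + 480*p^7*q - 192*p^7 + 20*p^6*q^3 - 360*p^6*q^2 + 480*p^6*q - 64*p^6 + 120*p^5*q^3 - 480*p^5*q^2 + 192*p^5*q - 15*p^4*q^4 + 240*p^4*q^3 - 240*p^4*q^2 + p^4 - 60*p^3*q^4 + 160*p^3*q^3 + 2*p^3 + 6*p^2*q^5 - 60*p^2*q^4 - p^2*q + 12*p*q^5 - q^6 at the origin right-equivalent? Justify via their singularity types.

The Hessian of f at 0 has rank 0. Corank 2; j^3 = q*(p^2 + q^2) splits into three distinct lines over C (the quadratic factor has nonzero discriminant), so D_4. The Hessian of g at 0 has rank 0. Corank 2; j^3 = p^2*(2*p - q) has shape L^2 M (L != M), so D-series; mu = 7 gives D_7. f is D_4 but g is D_7, hence not right-equivalent.

No.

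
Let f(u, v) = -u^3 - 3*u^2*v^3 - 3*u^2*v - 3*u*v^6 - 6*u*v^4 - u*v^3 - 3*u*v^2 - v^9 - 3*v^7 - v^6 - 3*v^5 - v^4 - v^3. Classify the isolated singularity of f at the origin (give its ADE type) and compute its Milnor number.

The Hessian of f at 0 has rank 0. Corank 2; j^3 = -(u + v)^3 is a perfect cube, so E-series; the 4-jet and mu = 7 give E_7.

Type E7, Milnor number mu = 7.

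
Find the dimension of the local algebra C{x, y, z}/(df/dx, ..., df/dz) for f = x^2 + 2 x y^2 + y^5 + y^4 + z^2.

The Hessian of f at 0 has rank 2. Corank 1: A-series; mu = 4 gives A_4.

4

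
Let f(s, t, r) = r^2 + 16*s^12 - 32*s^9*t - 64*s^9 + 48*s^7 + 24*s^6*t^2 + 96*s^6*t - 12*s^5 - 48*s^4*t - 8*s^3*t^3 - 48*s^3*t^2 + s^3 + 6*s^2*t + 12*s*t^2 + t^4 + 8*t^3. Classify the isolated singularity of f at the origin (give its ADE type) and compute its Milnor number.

Type E_6, Milnor number mu = 6.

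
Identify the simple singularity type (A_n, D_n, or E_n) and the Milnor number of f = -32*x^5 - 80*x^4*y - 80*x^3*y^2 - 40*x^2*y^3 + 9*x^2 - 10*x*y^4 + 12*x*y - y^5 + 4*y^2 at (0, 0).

Type A_4, Milnor number mu = 4.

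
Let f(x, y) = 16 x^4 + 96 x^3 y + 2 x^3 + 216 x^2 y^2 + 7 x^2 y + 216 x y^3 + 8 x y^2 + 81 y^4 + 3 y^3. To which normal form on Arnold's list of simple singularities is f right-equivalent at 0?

D_5

The Hessian of f at 0 has rank 0. Corank 2; j^3 = (x + y)^2*(2*x + 3*y) has shape L^2 M (L != M), so D-series; mu = 5 gives D_5.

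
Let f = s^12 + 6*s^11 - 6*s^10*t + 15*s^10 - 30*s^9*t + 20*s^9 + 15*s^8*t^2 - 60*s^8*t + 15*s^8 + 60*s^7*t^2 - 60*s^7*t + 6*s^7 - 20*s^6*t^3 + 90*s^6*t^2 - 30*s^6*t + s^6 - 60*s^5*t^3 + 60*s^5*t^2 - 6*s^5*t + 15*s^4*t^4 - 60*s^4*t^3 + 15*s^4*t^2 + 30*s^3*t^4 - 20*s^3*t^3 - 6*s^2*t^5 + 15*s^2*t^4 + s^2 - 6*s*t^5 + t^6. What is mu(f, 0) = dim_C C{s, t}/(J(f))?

5

The Hessian of f at 0 has rank 1. Corank 1: A-series; mu = 5 gives A_5.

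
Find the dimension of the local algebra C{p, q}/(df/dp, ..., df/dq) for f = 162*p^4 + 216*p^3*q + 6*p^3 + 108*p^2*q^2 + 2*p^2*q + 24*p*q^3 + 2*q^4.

The Hessian of f at 0 has rank 0. Corank 2; j^3 = 2*p^2*(3*p + q) has shape L^2 M (L != M), so D-series; mu = 5 gives D_5.

5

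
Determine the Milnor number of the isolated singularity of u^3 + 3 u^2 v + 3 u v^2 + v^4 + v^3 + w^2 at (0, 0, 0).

The Hessian of f at 0 has rank 1. Corank 2; j^3 = (u + v)^3 is a perfect cube, so E-series; the 4-jet and mu = 6 give E_6.

6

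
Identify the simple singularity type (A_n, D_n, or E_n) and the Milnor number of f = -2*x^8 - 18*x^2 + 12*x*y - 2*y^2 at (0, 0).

The Hessian of f at 0 is [[-36, 12], [12, -4]] with rank 1, so corank 1. A Groebner basis of the Jacobian ideal J(f) in C{x,y} is {y^7, x - y/3}; counting standard monomials gives mu = 7. Corank 1: A-series; mu = 7 gives A_7.

Type A7, Milnor number mu = 7.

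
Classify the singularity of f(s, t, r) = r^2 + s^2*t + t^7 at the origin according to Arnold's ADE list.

D_{8}

The Hessian of f at 0 has rank 1. Corank 2; j^3 = s^2*t has shape L^2 M (L != M), so D-series; mu = 8 gives D_8.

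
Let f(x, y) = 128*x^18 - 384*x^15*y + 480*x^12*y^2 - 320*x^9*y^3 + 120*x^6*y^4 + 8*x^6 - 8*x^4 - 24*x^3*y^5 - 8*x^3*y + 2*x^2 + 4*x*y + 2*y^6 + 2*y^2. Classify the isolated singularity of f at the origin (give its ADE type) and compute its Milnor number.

Type A_5, Milnor number mu = 5.

The Hessian of f at 0 has rank 1. Corank 1: A-series; mu = 5 gives A_5.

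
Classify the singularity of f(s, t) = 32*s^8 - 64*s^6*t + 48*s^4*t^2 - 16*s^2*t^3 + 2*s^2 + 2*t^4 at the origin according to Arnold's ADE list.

A_3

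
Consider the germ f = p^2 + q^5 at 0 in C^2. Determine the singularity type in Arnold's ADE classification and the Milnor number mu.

The Hessian of f at 0 has rank 1. Corank 1: A-series; mu = 4 gives A_4.

Type A_4, Milnor number mu = 4.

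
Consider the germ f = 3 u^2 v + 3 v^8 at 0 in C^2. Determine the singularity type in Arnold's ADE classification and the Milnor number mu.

Type D_9, Milnor number mu = 9.

The Hessian of f at 0 has rank 0. Corank 2; j^3 = 3*u^2*v has shape L^2 M (L != M), so D-series; mu = 9 gives D_9.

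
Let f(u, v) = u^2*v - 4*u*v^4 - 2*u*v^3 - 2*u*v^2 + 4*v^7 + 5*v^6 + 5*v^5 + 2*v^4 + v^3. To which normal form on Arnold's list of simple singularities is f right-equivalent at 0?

D_7

The Hessian of f at 0 has rank 0. Corank 2; j^3 = v*(u - v)^2 has shape L^2 M (L != M), so D-series; mu = 7 gives D_7.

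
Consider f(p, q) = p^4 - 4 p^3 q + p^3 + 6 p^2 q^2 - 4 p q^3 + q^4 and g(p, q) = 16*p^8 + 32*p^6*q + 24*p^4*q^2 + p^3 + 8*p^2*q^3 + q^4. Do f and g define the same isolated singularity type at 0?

The Hessian of f at 0 has rank 0. Corank 2; j^3 = p^3 is a perfect cube, so E-series; the 4-jet and mu = 6 give E_6. The Hessian of g at 0 has rank 0. Corank 2; j^3 = p^3 is a perfect cube, so E-series; the 4-jet and mu = 6 give E_6. Both have type E_6, hence right-equivalent.

Yes.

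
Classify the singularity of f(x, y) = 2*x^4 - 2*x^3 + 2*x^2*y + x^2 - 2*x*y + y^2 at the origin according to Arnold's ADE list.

A_3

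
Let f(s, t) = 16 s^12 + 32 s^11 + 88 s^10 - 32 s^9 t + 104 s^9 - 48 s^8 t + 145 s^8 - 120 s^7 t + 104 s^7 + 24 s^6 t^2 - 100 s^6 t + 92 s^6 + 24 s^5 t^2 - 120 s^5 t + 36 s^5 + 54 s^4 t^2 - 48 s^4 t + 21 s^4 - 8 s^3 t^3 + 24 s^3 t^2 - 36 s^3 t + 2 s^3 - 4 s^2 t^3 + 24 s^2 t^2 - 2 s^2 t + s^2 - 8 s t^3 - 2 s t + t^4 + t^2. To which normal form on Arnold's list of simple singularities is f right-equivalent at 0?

A_{3}

The Hessian of f at 0 is [[2, -2], [-2, 2]] with rank 1, so corank 1. A Groebner basis of the Jacobian ideal J(f) in C{s,t} is {s^2 + s - t, s*t + s - t, s + t^2 - t}; counting standard monomials gives mu = 3. Corank 1: A-series; mu = 3 gives A_3.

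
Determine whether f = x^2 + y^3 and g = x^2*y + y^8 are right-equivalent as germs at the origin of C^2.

The Hessian of f at 0 is [[2, 0], [0, 0]] with rank 1, so corank 1. A Groebner basis of the Jacobian ideal J(f) in C{x,y} is {y^2, x}; counting standard monomials gives mu = 2. Corank 1: A-series; mu = 2 gives A_2. The Hessian of g at 0 is [[0, 0], [0, 0]] with rank 0, so corank 2. A Groebner basis of the Jacobian ideal J(g) in C{x,y} is {x^2/8 + y^7, x^3, x*y}; counting standard monomials gives mu = 9. Corank 2; j^3 = x^2*y has shape L^2 M (L != M), so D-series; mu = 9 gives D_9. f is A_2 but g is D_9, hence not right-equivalent.

No.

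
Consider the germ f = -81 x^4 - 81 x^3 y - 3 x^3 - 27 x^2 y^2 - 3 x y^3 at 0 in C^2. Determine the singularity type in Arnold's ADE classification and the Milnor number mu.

Type E_7, Milnor number mu = 7.

The Hessian of f at 0 has rank 0. Corank 2; j^3 = -3*x^3 is a perfect cube, so E-series; the 4-jet and mu = 7 give E_7.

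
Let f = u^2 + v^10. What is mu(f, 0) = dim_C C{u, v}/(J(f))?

9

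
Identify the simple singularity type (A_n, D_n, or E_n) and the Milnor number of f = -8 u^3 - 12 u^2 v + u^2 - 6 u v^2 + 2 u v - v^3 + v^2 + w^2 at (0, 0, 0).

The Hessian of f at 0 has rank 2. Corank 1: A-series; mu = 2 gives A_2.

Type A_{2}, Milnor number mu = 2.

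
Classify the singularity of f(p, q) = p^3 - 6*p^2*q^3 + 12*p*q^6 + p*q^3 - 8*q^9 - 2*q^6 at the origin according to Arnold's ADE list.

E_{7}

The Hessian of f at 0 has rank 0. Corank 2; j^3 = p^3 is a perfect cube, so E-series; the 4-jet and mu = 7 give E_7.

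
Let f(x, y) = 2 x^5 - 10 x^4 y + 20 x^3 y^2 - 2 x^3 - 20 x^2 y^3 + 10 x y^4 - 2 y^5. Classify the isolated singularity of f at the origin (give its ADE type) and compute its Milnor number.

Type E_{8}, Milnor number mu = 8.

The Hessian of f at 0 has rank 0. Corank 2; j^3 = -2*x^3 is a perfect cube, so E-series; the 5-jet and mu = 8 give E_8.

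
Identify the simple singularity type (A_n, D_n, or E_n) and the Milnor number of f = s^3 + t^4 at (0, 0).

The Hessian of f at 0 is [[0, 0], [0, 0]] with rank 0, so corank 2. A Groebner basis of the Jacobian ideal J(f) in C{s,t} is {t^3, s^2}; counting standard monomials gives mu = 6. Corank 2; j^3 = s^3 is a perfect cube, so E-series; the 4-jet and mu = 6 give E_6.

Type E6, Milnor number mu = 6.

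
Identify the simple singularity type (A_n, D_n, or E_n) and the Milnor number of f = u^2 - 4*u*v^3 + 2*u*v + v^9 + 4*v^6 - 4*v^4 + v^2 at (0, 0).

Type A_{8}, Milnor number mu = 8.

The Hessian of f at 0 is [[2, 2], [2, 2]] with rank 1, so corank 1. A Groebner basis of the Jacobian ideal J(f) in C{u,v} is {u^2*v^2 + u^2 + 3*u*v/2 + v^2/2, u^3 + 3*u^2*v + 3*u*v^2 + u/2 + v/2, -u/2 + v^3 - v/2}; counting standard monomials gives mu = 8. Corank 1: A-series; mu = 8 gives A_8.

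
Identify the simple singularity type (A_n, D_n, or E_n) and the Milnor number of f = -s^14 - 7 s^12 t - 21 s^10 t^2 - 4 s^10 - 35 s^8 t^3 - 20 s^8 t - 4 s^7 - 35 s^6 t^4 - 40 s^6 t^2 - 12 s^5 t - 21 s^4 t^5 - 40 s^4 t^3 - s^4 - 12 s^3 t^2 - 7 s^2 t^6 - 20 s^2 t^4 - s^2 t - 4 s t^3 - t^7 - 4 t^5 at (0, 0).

The Hessian of f at 0 has rank 0. Corank 2; j^3 = -s^2*t has shape L^2 M (L != M), so D-series; mu = 8 gives D_8.

Type D_8, Milnor number mu = 8.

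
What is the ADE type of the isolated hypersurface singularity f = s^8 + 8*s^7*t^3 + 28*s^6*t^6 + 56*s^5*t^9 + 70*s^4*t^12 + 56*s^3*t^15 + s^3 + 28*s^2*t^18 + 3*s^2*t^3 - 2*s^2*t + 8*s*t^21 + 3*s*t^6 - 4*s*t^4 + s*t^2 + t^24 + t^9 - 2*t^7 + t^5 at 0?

D_{9}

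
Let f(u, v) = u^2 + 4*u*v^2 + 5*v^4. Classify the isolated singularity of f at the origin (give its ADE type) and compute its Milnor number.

The Hessian of f at 0 has rank 1. Corank 1: A-series; mu = 3 gives A_3.

Type A_{3}, Milnor number mu = 3.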